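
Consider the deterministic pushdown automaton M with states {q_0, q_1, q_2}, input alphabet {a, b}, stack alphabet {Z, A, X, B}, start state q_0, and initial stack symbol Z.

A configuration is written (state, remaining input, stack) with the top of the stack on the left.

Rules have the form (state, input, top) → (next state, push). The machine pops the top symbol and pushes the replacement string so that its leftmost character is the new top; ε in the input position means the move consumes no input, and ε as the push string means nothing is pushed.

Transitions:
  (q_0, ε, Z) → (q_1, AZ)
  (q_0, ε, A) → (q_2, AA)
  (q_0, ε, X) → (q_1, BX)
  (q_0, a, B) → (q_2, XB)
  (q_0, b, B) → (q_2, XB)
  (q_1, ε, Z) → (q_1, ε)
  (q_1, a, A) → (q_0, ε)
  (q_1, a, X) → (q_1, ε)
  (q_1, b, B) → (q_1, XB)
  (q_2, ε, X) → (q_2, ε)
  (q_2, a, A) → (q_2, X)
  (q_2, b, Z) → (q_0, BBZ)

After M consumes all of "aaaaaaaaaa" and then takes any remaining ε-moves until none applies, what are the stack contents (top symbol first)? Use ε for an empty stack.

AZ

(q_0, aaaaaaaaaa, Z) ⊢ (q_1, aaaaaaaaaa, AZ) ⊢ (q_0, aaaaaaaaa, Z) ⊢ (q_1, aaaaaaaaa, AZ) ⊢ (q_0, aaaaaaaa, Z) ⊢ (q_1, aaaaaaaa, AZ) ⊢ (q_0, aaaaaaa, Z) ⊢ (q_1, aaaaaaa, AZ) ⊢ (q_0, aaaaaa, Z) ⊢ (q_1, aaaaaa, AZ) ⊢ (q_0, aaaaa, Z) ⊢ (q_1, aaaaa, AZ) ⊢ (q_0, aaaa, Z) ⊢ (q_1, aaaa, AZ) ⊢ (q_0, aaa, Z) ⊢ (q_1, aaa, AZ) ⊢ (q_0, aa, Z) ⊢ (q_1, aa, AZ) ⊢ (q_0, a, Z) ⊢ (q_1, a, AZ) ⊢ (q_0, ε, Z) ⊢ (q_1, ε, AZ)
All input consumed in state q_1 with stack AZ.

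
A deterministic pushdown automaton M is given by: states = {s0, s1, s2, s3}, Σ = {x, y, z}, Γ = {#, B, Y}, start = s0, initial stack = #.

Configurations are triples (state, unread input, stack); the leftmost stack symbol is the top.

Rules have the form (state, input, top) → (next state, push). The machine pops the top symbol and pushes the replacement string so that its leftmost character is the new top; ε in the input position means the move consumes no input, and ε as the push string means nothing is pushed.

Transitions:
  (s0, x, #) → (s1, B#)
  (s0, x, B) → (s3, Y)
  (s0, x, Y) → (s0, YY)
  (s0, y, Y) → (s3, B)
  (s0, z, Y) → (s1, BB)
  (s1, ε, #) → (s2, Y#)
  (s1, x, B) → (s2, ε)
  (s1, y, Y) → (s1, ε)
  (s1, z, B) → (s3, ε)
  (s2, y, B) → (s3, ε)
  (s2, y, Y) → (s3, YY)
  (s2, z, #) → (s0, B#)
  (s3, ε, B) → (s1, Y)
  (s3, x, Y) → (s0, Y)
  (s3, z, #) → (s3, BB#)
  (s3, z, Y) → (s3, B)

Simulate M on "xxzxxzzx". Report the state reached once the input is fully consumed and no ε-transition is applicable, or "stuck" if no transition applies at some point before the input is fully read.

(s0, xxzxxzzx, #)
  read x, top #: go to s1, push B# → (s1, xzxxzzx, B#)
  read x, top B: go to s2, push ε → (s2, zxxzzx, #)
  read z, top #: go to s0, push B# → (s0, xxzzx, B#)
  read x, top B: go to s3, push Y → (s3, xzzx, Y#)
  read x, top Y: go to s0, push Y → (s0, zzx, Y#)
  read z, top Y: go to s1, push BB → (s1, zx, BB#)
  read z, top B: go to s3, push ε → (s3, x, B#)
  ε-move, top B: go to s1, push Y → (s1, x, Y#)
No transition for (s1, x, top Y); M blocks with input x remaining.

stuck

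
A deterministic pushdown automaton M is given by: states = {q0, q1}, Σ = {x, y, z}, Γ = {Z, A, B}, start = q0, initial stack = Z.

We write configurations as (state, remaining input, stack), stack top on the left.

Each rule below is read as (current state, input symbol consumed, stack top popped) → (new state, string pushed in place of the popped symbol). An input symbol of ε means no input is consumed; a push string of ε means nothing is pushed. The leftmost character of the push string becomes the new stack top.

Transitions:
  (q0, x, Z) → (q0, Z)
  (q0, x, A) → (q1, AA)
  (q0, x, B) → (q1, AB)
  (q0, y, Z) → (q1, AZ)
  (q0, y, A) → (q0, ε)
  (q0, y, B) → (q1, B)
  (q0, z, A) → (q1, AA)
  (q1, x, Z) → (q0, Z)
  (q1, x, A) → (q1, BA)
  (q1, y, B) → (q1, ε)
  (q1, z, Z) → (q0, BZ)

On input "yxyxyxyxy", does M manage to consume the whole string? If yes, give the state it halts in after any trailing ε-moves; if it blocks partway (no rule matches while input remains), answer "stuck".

q1

(q0, yxyxyxyxy, Z)
  read y, top Z: go to q1, push AZ → (q1, xyxyxyxy, AZ)
  read x, top A: go to q1, push BA → (q1, yxyxyxy, BAZ)
  read y, top B: go to q1, push ε → (q1, xyxyxy, AZ)
  read x, top A: go to q1, push BA → (q1, yxyxy, BAZ)
  read y, top B: go to q1, push ε → (q1, xyxy, AZ)
  read x, top A: go to q1, push BA → (q1, yxy, BAZ)
  read y, top B: go to q1, push ε → (q1, xy, AZ)
  read x, top A: go to q1, push BA → (q1, y, BAZ)
  read y, top B: go to q1, push ε → (q1, ε, AZ)
All input consumed; M is in state q1.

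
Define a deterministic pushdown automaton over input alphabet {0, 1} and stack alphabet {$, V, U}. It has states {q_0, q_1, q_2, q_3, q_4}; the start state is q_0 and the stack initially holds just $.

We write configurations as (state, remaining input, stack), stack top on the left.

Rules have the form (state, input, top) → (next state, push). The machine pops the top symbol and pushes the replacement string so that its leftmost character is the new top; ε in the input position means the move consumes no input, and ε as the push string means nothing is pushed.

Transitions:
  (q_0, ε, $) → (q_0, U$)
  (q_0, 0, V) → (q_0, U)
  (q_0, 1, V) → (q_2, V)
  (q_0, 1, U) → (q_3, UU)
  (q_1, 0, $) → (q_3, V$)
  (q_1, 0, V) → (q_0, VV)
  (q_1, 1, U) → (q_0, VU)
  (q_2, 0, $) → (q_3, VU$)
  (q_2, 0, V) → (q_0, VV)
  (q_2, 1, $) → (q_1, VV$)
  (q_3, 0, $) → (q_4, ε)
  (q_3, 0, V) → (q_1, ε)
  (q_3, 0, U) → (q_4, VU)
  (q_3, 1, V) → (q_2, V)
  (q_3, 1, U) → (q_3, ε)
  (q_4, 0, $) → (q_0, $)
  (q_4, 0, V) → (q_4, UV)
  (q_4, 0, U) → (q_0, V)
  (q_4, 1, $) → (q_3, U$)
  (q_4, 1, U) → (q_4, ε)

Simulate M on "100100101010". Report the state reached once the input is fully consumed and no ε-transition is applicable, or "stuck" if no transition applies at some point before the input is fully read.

q_0

(q_0, 100100101010, $)
  ε-move, top $: go to q_0, push U$ → (q_0, 100100101010, U$)
  read 1, top U: go to q_3, push UU → (q_3, 00100101010, UU$)
  read 0, top U: go to q_4, push VU → (q_4, 0100101010, VUU$)
  read 0, top V: go to q_4, push UV → (q_4, 100101010, UVUU$)
  read 1, top U: go to q_4, push ε → (q_4, 00101010, VUU$)
  read 0, top V: go to q_4, push UV → (q_4, 0101010, UVUU$)
  read 0, top U: go to q_0, push V → (q_0, 101010, VVUU$)
  read 1, top V: go to q_2, push V → (q_2, 01010, VVUU$)
  read 0, top V: go to q_0, push VV → (q_0, 1010, VVVUU$)
  read 1, top V: go to q_2, push V → (q_2, 010, VVVUU$)
  read 0, top V: go to q_0, push VV → (q_0, 10, VVVVUU$)
  read 1, top V: go to q_2, push V → (q_2, 0, VVVVUU$)
  read 0, top V: go to q_0, push VV → (q_0, ε, VVVVVUU$)
All input consumed; M is in state q_0.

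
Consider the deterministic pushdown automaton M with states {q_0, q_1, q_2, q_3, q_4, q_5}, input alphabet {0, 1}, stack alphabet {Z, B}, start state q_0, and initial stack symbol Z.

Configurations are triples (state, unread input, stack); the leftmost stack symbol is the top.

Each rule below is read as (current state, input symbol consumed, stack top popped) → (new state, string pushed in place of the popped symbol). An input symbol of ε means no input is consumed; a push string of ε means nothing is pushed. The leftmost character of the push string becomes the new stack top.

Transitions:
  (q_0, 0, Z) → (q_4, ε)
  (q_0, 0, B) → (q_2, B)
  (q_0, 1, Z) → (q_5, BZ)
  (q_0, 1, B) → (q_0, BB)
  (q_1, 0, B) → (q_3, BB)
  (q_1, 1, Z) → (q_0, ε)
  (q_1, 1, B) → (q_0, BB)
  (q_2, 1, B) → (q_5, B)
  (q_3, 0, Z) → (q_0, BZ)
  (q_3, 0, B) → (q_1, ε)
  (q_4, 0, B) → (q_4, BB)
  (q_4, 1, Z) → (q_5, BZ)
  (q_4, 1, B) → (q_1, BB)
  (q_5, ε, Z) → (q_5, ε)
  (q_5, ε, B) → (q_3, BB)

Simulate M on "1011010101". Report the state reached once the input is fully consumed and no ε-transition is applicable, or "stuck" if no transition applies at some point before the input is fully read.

q_3

(q_0, 1011010101, Z) ⊢ (q_5, 011010101, BZ) ⊢ (q_3, 011010101, BBZ) ⊢ (q_1, 11010101, BZ) ⊢ (q_0, 1010101, BBZ) ⊢ (q_0, 010101, BBBZ) ⊢ (q_2, 10101, BBBZ) ⊢ (q_5, 0101, BBBZ) ⊢ (q_3, 0101, BBBBZ) ⊢ (q_1, 101, BBBZ) ⊢ (q_0, 01, BBBBZ) ⊢ (q_2, 1, BBBBZ) ⊢ (q_5, ε, BBBBZ) ⊢ (q_3, ε, BBBBBZ)
All input consumed; M is in state q_3.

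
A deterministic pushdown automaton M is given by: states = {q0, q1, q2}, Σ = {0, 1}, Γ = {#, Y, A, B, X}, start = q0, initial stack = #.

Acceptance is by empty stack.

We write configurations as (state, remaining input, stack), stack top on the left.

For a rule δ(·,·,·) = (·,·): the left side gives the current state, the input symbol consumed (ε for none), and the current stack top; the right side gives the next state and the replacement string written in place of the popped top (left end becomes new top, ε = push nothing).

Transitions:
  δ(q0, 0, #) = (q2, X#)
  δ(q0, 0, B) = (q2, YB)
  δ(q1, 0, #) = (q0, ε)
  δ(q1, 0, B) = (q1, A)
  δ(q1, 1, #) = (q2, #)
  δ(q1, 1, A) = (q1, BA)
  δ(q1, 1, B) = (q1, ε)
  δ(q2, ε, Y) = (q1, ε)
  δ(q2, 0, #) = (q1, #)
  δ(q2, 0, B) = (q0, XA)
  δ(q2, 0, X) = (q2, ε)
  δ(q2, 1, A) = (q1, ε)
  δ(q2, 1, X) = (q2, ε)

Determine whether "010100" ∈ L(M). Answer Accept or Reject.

(q0, 010100, #)
  read 0, top #: go to q2, push X# → (q2, 10100, X#)
  read 1, top X: go to q2, push ε → (q2, 0100, #)
  read 0, top #: go to q1, push # → (q1, 100, #)
  read 1, top #: go to q2, push # → (q2, 00, #)
  read 0, top #: go to q1, push # → (q1, 0, #)
  read 0, top #: go to q0, push ε → (q0, ε, ε)
All input consumed and the stack is empty.

Accept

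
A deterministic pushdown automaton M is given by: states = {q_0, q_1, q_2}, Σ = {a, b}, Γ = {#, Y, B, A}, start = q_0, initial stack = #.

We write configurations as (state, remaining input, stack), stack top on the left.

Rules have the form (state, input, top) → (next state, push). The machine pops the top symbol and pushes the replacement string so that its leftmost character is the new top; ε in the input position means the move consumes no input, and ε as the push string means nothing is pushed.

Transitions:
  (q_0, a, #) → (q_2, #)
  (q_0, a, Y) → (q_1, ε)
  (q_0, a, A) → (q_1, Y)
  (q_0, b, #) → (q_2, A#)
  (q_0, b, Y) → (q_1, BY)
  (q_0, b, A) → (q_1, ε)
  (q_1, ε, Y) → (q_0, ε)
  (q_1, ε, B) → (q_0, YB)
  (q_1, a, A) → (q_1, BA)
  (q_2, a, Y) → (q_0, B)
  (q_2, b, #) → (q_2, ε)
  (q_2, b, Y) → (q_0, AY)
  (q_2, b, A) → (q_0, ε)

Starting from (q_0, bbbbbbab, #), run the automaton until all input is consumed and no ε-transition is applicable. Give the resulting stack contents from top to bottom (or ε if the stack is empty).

ε

(q_0, bbbbbbab, #) ⊢ (q_2, bbbbbab, A#) ⊢ (q_0, bbbbab, #) ⊢ (q_2, bbbab, A#) ⊢ (q_0, bbab, #) ⊢ (q_2, bab, A#) ⊢ (q_0, ab, #) ⊢ (q_2, b, #) ⊢ (q_2, ε, ε)
All input consumed in state q_2 with stack ε.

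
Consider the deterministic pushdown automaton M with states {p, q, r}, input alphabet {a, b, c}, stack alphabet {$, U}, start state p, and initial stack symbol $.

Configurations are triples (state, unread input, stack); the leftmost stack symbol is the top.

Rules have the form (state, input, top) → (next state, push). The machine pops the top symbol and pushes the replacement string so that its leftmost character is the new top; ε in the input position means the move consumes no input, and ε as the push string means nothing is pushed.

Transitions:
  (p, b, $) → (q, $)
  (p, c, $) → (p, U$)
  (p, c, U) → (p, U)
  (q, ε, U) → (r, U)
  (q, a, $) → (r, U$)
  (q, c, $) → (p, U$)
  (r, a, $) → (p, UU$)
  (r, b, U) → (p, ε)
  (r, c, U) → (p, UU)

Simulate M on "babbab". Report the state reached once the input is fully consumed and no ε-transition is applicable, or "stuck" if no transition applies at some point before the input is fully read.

(p, babbab, $)
  read b, top $: go to q, push $ → (q, abbab, $)
  read a, top $: go to r, push U$ → (r, bbab, U$)
  read b, top U: go to p, push ε → (p, bab, $)
  read b, top $: go to q, push $ → (q, ab, $)
  read a, top $: go to r, push U$ → (r, b, U$)
  read b, top U: go to p, push ε → (p, ε, $)
All input consumed; M is in state p.

p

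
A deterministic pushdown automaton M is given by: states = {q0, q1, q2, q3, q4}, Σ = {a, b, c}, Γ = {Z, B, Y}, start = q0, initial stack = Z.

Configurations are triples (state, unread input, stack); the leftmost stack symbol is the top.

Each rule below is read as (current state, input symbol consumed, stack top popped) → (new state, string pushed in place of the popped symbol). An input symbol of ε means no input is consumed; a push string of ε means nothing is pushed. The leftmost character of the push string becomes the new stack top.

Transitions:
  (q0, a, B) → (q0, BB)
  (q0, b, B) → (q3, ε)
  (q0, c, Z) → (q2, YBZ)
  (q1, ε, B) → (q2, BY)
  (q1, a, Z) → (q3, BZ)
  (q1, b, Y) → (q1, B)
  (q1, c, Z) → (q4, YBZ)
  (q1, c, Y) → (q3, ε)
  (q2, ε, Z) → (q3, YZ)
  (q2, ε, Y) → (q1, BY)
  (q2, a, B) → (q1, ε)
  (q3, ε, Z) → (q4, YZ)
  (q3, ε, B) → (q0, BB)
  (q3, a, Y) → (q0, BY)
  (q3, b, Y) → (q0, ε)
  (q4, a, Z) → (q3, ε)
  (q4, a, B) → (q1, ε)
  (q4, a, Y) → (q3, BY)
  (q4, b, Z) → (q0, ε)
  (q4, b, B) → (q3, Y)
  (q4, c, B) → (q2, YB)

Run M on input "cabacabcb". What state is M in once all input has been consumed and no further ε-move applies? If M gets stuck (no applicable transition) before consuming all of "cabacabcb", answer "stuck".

stuck

(q0, cabacabcb, Z) ⊢ (q2, abacabcb, YBZ) ⊢ (q1, abacabcb, BYBZ) ⊢ (q2, abacabcb, BYYBZ) ⊢ (q1, bacabcb, YYBZ) ⊢ (q1, acabcb, BYBZ) ⊢ (q2, acabcb, BYYBZ) ⊢ (q1, cabcb, YYBZ) ⊢ (q3, abcb, YBZ) ⊢ (q0, bcb, BYBZ) ⊢ (q3, cb, YBZ)
No transition for (q3, c, top Y); M blocks with input cb remaining.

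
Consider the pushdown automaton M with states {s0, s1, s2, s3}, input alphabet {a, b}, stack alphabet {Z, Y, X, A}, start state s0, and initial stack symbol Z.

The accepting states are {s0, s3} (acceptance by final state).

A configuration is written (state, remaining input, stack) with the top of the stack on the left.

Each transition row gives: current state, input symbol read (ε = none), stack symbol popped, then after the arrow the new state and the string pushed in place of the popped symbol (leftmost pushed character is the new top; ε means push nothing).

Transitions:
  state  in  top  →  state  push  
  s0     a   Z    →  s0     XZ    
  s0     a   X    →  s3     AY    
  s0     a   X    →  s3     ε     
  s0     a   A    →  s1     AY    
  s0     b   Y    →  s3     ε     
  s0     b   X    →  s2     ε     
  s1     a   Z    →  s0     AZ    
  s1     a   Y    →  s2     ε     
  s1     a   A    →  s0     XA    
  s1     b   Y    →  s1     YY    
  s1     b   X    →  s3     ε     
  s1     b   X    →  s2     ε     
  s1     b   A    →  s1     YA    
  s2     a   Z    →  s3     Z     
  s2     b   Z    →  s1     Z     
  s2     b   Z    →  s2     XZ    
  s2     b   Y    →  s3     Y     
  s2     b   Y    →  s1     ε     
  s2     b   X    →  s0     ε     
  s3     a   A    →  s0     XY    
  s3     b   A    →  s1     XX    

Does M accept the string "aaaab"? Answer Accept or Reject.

Reject

No computation consumes all input and reaches a final state.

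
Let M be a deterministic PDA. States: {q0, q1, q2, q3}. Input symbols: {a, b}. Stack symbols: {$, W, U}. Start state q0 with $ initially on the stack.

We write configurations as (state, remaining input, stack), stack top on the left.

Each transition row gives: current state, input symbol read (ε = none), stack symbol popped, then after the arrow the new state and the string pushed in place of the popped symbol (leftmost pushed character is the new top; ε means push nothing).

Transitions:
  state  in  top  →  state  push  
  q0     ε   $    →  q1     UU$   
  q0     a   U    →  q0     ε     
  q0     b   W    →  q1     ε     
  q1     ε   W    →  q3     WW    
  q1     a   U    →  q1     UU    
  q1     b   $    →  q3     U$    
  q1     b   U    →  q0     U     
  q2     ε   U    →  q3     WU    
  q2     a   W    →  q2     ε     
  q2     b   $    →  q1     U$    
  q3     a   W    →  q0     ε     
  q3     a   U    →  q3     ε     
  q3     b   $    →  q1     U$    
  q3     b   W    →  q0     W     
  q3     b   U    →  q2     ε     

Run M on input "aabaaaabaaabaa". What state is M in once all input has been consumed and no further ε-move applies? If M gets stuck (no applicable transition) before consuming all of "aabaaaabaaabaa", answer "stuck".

q0

(q0, aabaaaabaaabaa, $) ⊢ (q1, aabaaaabaaabaa, UU$) ⊢ (q1, abaaaabaaabaa, UUU$) ⊢ (q1, baaaabaaabaa, UUUU$) ⊢ (q0, aaaabaaabaa, UUUU$) ⊢ (q0, aaabaaabaa, UUU$) ⊢ (q0, aabaaabaa, UU$) ⊢ (q0, abaaabaa, U$) ⊢ (q0, baaabaa, $) ⊢ (q1, baaabaa, UU$) ⊢ (q0, aaabaa, UU$) ⊢ (q0, aabaa, U$) ⊢ (q0, abaa, $) ⊢ (q1, abaa, UU$) ⊢ (q1, baa, UUU$) ⊢ (q0, aa, UUU$) ⊢ (q0, a, UU$) ⊢ (q0, ε, U$)
All input consumed; M is in state q0.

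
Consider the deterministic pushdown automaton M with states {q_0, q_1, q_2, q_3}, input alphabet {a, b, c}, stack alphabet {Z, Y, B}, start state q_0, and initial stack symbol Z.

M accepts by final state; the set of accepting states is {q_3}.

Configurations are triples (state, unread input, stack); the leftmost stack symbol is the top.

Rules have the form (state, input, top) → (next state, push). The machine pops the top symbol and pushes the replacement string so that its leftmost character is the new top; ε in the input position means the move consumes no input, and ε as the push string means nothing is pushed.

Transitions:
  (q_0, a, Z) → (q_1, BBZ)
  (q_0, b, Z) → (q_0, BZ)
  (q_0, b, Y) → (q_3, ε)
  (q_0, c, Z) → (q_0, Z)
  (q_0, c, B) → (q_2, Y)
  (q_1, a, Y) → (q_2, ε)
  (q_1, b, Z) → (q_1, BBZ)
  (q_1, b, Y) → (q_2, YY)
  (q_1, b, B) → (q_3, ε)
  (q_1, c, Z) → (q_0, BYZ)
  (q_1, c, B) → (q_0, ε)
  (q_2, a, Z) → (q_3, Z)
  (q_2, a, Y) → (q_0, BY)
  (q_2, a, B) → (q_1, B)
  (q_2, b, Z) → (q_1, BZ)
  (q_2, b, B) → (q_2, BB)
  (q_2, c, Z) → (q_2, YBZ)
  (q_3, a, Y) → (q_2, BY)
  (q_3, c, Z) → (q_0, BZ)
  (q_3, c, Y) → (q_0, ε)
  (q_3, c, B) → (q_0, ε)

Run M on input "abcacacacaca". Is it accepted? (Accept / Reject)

(q_0, abcacacacaca, Z)
  read a, top Z: go to q_1, push BBZ → (q_1, bcacacacaca, BBZ)
  read b, top B: go to q_3, push ε → (q_3, cacacacaca, BZ)
  read c, top B: go to q_0, push ε → (q_0, acacacaca, Z)
  read a, top Z: go to q_1, push BBZ → (q_1, cacacaca, BBZ)
  read c, top B: go to q_0, push ε → (q_0, acacaca, BZ)
No transition applies at (q_0, acacaca, BZ); input not fully consumed.

Reject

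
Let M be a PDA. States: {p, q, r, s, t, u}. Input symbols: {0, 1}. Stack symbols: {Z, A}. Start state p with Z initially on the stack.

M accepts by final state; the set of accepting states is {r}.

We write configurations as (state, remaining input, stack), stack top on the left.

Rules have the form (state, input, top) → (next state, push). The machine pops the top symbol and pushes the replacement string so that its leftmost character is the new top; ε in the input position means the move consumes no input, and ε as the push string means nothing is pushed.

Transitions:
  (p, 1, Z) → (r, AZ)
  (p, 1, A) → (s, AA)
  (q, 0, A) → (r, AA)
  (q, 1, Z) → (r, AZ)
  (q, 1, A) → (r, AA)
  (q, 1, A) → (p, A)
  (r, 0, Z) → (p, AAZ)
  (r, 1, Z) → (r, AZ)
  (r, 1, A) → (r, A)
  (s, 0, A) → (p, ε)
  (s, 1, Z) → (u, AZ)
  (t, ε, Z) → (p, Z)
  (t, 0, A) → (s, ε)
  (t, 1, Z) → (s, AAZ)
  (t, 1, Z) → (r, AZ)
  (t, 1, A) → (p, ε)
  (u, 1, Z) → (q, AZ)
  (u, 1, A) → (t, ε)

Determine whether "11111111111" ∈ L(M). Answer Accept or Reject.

One accepting computation: (p, 11111111111, Z) ⊢ (r, 1111111111, AZ) ⊢ (r, 111111111, AZ) ⊢ (r, 11111111, AZ) ⊢ (r, 1111111, AZ) ⊢ (r, 111111, AZ) ⊢ (r, 11111, AZ) ⊢ (r, 1111, AZ) ⊢ (r, 111, AZ) ⊢ (r, 11, AZ) ⊢ (r, 1, AZ) ⊢ (r, ε, AZ)
All input consumed and state r ∈ F.

Accept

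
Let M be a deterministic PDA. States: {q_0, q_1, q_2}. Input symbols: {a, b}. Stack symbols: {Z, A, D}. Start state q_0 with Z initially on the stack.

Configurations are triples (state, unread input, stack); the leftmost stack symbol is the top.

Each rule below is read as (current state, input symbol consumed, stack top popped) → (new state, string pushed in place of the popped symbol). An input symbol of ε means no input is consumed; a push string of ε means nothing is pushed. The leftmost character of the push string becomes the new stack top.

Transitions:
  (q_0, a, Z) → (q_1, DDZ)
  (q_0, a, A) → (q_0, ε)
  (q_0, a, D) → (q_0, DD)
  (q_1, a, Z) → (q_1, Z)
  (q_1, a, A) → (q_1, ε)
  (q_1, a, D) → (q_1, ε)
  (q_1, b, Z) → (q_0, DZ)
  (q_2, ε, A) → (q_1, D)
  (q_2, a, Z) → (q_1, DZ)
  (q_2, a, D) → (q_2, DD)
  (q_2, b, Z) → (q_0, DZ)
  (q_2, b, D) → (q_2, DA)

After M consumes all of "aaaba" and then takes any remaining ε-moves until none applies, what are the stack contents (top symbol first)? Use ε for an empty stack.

(q_0, aaaba, Z)
  read a, top Z: go to q_1, push DDZ → (q_1, aaba, DDZ)
  read a, top D: go to q_1, push ε → (q_1, aba, DZ)
  read a, top D: go to q_1, push ε → (q_1, ba, Z)
  read b, top Z: go to q_0, push DZ → (q_0, a, DZ)
  read a, top D: go to q_0, push DD → (q_0, ε, DDZ)
All input consumed in state q_0 with stack DDZ.

DDZ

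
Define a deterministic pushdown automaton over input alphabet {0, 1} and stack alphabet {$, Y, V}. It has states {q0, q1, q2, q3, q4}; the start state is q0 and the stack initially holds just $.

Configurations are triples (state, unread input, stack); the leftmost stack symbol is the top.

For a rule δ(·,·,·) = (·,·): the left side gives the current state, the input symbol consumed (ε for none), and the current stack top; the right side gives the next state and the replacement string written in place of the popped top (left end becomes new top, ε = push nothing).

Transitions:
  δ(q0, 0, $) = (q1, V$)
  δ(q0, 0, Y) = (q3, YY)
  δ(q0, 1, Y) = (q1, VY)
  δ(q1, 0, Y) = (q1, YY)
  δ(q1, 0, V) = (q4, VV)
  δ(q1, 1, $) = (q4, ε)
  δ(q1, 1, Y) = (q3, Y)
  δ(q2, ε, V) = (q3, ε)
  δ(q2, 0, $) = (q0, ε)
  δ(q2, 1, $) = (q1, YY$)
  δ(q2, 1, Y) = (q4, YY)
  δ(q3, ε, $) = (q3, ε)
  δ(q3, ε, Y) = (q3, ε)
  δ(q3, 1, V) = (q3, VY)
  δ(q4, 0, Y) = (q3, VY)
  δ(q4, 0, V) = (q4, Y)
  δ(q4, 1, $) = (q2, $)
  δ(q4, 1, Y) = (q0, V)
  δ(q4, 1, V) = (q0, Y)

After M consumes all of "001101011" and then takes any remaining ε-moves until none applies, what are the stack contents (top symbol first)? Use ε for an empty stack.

(q0, 001101011, $)
  read 0, top $: go to q1, push V$ → (q1, 01101011, V$)
  read 0, top V: go to q4, push VV → (q4, 1101011, VV$)
  read 1, top V: go to q0, push Y → (q0, 101011, YV$)
  read 1, top Y: go to q1, push VY → (q1, 01011, VYV$)
  read 0, top V: go to q4, push VV → (q4, 1011, VVYV$)
  read 1, top V: go to q0, push Y → (q0, 011, YVYV$)
  read 0, top Y: go to q3, push YY → (q3, 11, YYVYV$)
  ε-move, top Y: go to q3, push ε → (q3, 11, YVYV$)
  ε-move, top Y: go to q3, push ε → (q3, 11, VYV$)
  read 1, top V: go to q3, push VY → (q3, 1, VYYV$)
  read 1, top V: go to q3, push VY → (q3, ε, VYYYV$)
All input consumed in state q3 with stack VYYYV$.

VYYYV$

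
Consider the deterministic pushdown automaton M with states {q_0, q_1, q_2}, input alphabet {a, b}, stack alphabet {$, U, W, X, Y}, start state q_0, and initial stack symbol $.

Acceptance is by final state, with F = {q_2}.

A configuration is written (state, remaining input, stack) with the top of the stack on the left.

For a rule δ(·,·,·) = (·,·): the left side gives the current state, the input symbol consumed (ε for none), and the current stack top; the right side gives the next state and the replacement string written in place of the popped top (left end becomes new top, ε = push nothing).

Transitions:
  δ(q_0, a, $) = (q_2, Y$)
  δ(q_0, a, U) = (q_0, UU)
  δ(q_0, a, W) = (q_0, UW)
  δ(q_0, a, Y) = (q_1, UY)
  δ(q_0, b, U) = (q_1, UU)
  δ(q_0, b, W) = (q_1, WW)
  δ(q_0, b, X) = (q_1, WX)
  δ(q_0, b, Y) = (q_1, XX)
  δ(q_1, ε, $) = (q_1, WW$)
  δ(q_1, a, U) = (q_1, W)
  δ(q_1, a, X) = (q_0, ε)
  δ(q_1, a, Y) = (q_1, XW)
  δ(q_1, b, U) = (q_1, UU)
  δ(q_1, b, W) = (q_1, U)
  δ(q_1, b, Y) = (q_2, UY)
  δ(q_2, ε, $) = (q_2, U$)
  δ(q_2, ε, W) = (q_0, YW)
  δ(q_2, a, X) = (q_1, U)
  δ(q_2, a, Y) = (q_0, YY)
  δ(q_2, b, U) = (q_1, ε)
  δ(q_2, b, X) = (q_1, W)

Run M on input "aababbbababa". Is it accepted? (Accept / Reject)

Reject

(q_0, aababbbababa, $)
  read a, top $: go to q_2, push Y$ → (q_2, ababbbababa, Y$)
  read a, top Y: go to q_0, push YY → (q_0, babbbababa, YY$)
  read b, top Y: go to q_1, push XX → (q_1, abbbababa, XXY$)
  read a, top X: go to q_0, push ε → (q_0, bbbababa, XY$)
  read b, top X: go to q_1, push WX → (q_1, bbababa, WXY$)
  read b, top W: go to q_1, push U → (q_1, bababa, UXY$)
  read b, top U: go to q_1, push UU → (q_1, ababa, UUXY$)
  read a, top U: go to q_1, push W → (q_1, baba, WUXY$)
  read b, top W: go to q_1, push U → (q_1, aba, UUXY$)
  read a, top U: go to q_1, push W → (q_1, ba, WUXY$)
  read b, top W: go to q_1, push U → (q_1, a, UUXY$)
  read a, top U: go to q_1, push W → (q_1, ε, WUXY$)
All input consumed; state q_1 ∉ F and no further ε-move applies.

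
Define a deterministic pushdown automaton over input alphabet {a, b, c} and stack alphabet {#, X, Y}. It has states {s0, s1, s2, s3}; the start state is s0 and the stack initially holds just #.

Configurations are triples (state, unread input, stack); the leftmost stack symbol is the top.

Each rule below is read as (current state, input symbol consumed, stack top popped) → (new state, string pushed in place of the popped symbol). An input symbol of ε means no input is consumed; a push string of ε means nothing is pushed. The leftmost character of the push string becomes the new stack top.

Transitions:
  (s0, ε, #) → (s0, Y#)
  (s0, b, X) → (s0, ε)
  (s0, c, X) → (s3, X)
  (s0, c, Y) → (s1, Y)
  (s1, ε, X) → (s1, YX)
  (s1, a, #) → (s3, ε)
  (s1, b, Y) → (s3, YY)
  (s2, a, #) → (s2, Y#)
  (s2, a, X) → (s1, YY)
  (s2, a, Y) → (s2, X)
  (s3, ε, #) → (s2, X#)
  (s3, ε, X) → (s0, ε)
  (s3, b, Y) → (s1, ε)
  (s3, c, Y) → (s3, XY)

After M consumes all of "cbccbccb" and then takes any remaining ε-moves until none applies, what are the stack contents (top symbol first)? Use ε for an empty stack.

(s0, cbccbccb, #) ⊢ (s0, cbccbccb, Y#) ⊢ (s1, bccbccb, Y#) ⊢ (s3, ccbccb, YY#) ⊢ (s3, cbccb, XYY#) ⊢ (s0, cbccb, YY#) ⊢ (s1, bccb, YY#) ⊢ (s3, ccb, YYY#) ⊢ (s3, cb, XYYY#) ⊢ (s0, cb, YYY#) ⊢ (s1, b, YYY#) ⊢ (s3, ε, YYYY#)
All input consumed in state s3 with stack YYYY#.

YYYY#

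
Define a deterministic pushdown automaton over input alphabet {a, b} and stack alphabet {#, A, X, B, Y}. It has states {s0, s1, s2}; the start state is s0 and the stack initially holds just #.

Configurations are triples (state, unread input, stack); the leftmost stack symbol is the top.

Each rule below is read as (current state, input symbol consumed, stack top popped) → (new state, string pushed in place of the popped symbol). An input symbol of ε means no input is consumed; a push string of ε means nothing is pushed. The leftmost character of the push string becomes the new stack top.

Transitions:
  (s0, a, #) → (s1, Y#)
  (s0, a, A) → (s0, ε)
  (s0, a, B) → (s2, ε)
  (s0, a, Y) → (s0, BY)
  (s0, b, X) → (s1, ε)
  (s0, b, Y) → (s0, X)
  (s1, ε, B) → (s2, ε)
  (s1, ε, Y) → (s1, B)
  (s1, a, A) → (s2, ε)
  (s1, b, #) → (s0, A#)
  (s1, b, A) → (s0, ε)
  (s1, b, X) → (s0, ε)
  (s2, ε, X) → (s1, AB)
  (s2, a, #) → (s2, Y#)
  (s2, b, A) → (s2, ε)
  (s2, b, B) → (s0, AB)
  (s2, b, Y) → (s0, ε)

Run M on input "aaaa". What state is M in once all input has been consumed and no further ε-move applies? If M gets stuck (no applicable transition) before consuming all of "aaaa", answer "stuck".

(s0, aaaa, #)
  read a, top #: go to s1, push Y# → (s1, aaa, Y#)
  ε-move, top Y: go to s1, push B → (s1, aaa, B#)
  ε-move, top B: go to s2, push ε → (s2, aaa, #)
  read a, top #: go to s2, push Y# → (s2, aa, Y#)
No transition for (s2, a, top Y); M blocks with input aa remaining.

stuck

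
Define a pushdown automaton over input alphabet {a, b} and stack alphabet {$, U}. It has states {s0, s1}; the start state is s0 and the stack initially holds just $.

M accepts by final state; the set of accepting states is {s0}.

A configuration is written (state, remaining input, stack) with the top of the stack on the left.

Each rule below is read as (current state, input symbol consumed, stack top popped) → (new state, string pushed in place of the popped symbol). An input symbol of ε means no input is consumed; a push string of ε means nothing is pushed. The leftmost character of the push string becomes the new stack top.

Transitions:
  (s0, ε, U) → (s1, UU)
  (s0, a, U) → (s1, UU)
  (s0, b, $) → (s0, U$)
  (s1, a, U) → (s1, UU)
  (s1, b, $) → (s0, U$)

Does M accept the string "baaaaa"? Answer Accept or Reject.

No computation consumes all input and reaches a final state.

Reject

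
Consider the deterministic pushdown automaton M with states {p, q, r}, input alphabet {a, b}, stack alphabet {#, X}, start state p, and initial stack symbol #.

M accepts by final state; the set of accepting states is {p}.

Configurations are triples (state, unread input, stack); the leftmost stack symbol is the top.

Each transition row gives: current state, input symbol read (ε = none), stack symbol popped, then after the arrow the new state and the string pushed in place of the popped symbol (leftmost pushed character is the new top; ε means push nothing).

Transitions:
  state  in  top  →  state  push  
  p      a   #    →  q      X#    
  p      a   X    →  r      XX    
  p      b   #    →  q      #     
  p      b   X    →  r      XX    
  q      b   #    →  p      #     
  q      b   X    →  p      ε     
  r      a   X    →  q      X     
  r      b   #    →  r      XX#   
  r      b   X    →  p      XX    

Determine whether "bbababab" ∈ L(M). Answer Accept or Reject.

(p, bbababab, #)
  read b, top #: go to q, push # → (q, bababab, #)
  read b, top #: go to p, push # → (p, ababab, #)
  read a, top #: go to q, push X# → (q, babab, X#)
  read b, top X: go to p, push ε → (p, abab, #)
  read a, top #: go to q, push X# → (q, bab, X#)
  read b, top X: go to p, push ε → (p, ab, #)
  read a, top #: go to q, push X# → (q, b, X#)
  read b, top X: go to p, push ε → (p, ε, #)
All input consumed; state p ∈ F.

Accept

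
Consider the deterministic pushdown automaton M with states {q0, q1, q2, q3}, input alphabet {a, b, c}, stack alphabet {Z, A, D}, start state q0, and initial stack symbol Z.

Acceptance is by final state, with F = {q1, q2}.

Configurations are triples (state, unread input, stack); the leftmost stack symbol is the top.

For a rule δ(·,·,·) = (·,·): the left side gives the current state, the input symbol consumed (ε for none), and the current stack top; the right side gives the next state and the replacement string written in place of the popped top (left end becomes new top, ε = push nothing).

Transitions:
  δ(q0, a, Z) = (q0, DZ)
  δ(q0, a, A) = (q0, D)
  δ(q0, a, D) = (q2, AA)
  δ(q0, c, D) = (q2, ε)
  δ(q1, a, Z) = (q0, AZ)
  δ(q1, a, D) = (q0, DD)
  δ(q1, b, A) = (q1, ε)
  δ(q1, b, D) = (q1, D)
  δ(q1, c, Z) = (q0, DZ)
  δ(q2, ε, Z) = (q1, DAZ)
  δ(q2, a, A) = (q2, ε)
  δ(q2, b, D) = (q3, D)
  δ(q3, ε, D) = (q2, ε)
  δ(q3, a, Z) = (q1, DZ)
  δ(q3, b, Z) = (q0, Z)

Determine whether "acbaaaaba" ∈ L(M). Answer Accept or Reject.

Accept

(q0, acbaaaaba, Z)
  read a, top Z: go to q0, push DZ → (q0, cbaaaaba, DZ)
  read c, top D: go to q2, push ε → (q2, baaaaba, Z)
  ε-move, top Z: go to q1, push DAZ → (q1, baaaaba, DAZ)
  read b, top D: go to q1, push D → (q1, aaaaba, DAZ)
  read a, top D: go to q0, push DD → (q0, aaaba, DDAZ)
  read a, top D: go to q2, push AA → (q2, aaba, AADAZ)
  read a, top A: go to q2, push ε → (q2, aba, ADAZ)
  read a, top A: go to q2, push ε → (q2, ba, DAZ)
  read b, top D: go to q3, push D → (q3, a, DAZ)
  ε-move, top D: go to q2, push ε → (q2, a, AZ)
  read a, top A: go to q2, push ε → (q2, ε, Z)
All input consumed; state q2 ∈ F.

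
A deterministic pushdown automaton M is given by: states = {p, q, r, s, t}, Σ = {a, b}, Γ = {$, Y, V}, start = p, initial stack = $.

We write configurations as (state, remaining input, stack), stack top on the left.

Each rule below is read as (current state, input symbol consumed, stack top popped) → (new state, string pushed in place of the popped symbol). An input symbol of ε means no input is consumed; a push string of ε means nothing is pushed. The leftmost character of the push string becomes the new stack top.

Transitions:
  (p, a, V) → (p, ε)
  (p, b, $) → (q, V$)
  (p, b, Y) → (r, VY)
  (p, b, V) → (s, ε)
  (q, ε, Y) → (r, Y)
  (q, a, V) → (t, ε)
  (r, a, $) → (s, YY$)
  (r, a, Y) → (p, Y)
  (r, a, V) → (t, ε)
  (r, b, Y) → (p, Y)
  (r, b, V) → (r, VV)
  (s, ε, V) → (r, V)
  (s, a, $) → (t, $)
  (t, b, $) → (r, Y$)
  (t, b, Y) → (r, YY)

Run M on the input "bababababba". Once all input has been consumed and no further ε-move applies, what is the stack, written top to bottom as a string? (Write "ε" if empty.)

(p, bababababba, $)
  read b, top $: go to q, push V$ → (q, ababababba, V$)
  read a, top V: go to t, push ε → (t, babababba, $)
  read b, top $: go to r, push Y$ → (r, abababba, Y$)
  read a, top Y: go to p, push Y → (p, bababba, Y$)
  read b, top Y: go to r, push VY → (r, ababba, VY$)
  read a, top V: go to t, push ε → (t, babba, Y$)
  read b, top Y: go to r, push YY → (r, abba, YY$)
  read a, top Y: go to p, push Y → (p, bba, YY$)
  read b, top Y: go to r, push VY → (r, ba, VYY$)
  read b, top V: go to r, push VV → (r, a, VVYY$)
  read a, top V: go to t, push ε → (t, ε, VYY$)
All input consumed in state t with stack VYY$.

VYY$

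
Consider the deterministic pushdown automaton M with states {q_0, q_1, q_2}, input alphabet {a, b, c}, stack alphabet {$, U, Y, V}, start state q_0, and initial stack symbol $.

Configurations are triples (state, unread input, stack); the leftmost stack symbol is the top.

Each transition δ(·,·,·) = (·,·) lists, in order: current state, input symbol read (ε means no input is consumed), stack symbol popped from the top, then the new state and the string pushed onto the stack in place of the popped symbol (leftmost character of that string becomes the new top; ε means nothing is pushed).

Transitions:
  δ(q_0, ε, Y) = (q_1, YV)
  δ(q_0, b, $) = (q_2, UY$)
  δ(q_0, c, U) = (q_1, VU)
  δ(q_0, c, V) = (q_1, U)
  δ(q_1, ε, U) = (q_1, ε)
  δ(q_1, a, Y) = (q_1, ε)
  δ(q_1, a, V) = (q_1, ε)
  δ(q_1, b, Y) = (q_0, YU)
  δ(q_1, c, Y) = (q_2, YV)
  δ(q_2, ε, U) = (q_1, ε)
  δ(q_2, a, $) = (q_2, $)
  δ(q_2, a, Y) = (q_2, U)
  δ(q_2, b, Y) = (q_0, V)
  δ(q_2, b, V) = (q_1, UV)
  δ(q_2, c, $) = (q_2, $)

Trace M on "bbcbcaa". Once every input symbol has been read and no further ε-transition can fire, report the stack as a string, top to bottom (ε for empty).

$

(q_0, bbcbcaa, $)
  read b, top $: go to q_2, push UY$ → (q_2, bcbcaa, UY$)
  ε-move, top U: go to q_1, push ε → (q_1, bcbcaa, Y$)
  read b, top Y: go to q_0, push YU → (q_0, cbcaa, YU$)
  ε-move, top Y: go to q_1, push YV → (q_1, cbcaa, YVU$)
  read c, top Y: go to q_2, push YV → (q_2, bcaa, YVVU$)
  read b, top Y: go to q_0, push V → (q_0, caa, VVVU$)
  read c, top V: go to q_1, push U → (q_1, aa, UVVU$)
  ε-move, top U: go to q_1, push ε → (q_1, aa, VVU$)
  read a, top V: go to q_1, push ε → (q_1, a, VU$)
  read a, top V: go to q_1, push ε → (q_1, ε, U$)
  ε-move, top U: go to q_1, push ε → (q_1, ε, $)
All input consumed in state q_1 with stack $.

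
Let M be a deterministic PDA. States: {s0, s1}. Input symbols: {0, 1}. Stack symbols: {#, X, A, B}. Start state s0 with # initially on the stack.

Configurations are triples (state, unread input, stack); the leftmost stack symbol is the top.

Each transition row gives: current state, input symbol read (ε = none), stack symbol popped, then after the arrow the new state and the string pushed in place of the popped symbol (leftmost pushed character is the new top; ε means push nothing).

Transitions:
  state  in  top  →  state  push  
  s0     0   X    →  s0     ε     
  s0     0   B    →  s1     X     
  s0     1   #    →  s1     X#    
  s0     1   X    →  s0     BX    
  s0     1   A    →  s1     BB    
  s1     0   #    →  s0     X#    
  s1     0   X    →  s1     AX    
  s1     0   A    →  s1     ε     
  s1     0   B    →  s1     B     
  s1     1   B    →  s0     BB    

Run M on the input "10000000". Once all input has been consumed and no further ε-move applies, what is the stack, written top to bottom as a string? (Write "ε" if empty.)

AX#

(s0, 10000000, #) ⊢ (s1, 0000000, X#) ⊢ (s1, 000000, AX#) ⊢ (s1, 00000, X#) ⊢ (s1, 0000, AX#) ⊢ (s1, 000, X#) ⊢ (s1, 00, AX#) ⊢ (s1, 0, X#) ⊢ (s1, ε, AX#)
All input consumed in state s1 with stack AX#.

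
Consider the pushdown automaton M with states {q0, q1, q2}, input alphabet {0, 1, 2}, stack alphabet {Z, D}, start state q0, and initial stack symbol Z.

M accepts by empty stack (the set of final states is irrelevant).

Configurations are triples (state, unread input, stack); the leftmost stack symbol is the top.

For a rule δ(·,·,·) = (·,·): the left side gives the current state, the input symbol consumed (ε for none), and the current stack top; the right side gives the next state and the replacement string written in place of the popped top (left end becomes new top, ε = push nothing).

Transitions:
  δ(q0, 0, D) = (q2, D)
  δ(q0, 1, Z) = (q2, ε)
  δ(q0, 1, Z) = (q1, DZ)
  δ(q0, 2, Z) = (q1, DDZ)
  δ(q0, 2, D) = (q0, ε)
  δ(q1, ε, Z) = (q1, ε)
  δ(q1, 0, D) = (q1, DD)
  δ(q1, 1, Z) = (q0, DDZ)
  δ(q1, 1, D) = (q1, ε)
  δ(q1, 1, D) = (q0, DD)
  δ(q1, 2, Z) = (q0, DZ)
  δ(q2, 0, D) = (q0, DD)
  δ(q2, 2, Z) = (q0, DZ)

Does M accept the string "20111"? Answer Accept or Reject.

Accept

One accepting computation: (q0, 20111, Z) ⊢ (q1, 0111, DDZ) ⊢ (q1, 111, DDDZ) ⊢ (q1, 11, DDZ) ⊢ (q1, 1, DZ) ⊢ (q1, ε, Z) ⊢ (q1, ε, ε)
All input consumed and the stack is empty.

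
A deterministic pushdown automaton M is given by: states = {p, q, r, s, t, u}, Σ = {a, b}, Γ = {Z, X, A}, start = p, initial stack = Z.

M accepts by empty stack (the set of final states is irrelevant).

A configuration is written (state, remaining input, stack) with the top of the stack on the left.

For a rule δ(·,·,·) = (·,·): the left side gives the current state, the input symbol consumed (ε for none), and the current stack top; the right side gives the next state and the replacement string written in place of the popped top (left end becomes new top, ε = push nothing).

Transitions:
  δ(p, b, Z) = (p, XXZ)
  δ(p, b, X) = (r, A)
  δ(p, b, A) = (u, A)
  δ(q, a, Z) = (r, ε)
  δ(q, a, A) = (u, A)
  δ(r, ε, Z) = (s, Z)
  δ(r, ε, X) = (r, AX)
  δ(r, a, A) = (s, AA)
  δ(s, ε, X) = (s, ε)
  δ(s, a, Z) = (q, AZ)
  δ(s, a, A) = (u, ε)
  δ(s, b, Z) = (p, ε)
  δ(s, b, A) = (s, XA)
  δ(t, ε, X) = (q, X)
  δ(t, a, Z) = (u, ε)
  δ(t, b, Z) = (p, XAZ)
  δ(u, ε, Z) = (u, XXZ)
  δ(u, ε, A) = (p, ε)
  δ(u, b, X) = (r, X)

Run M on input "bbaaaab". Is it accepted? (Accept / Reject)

Reject

(p, bbaaaab, Z) ⊢ (p, baaaab, XXZ) ⊢ (r, aaaab, AXZ) ⊢ (s, aaab, AAXZ) ⊢ (u, aab, AXZ) ⊢ (p, aab, XZ)
No transition applies at (p, aab, XZ); input not fully consumed.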